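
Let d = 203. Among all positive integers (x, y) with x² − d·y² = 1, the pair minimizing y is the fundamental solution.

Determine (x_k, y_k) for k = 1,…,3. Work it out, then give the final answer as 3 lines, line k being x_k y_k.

57 4
6497 456
740601 51980

√203 = [14; 4,28, …], period ℓ=2 (even) → k=1
a_0=14:  p_0=14·1+0=14,  q_0=14·0+1=1
a_1=4:  p_1=4·14+1=57,  q_1=4·1+0=4
fundamental: x₁=57, y₁=4  (since 3249 − 203·16 = 1)
k=2:  x_2 = 57·57+203·4·4 = 6497,  y_2 = 57·4+4·57 = 456
k=3:  x_3 = 57·6497+203·4·456 = 740601,  y_3 = 57·456+4·6497 = 51980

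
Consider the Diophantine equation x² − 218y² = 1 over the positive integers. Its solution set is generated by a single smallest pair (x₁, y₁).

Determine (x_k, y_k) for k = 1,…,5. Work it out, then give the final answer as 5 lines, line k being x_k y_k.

[14; 1,3,3,1,28] for √218; ℓ=5 ⇒ convergent index 9
step 0: (14, 1)  from 14·(1,0) + (0,1)
…
step 8: (96370, 6527)  from 3·(29633,2007) + (7471,506)
step 9: (126003, 8534)  from 1·(96370,6527) + (29633,2007)
(x₁, y₁) = (126003, 8534);  126003² − 218·8534² = 1 ✓
(x_2, y_2) = (126003·126003 + 218·8534·8534, 126003·8534 + 8534·126003) = (31753512017, 2150619204)
(x_3, y_3) = (126003·31753512017 + 218·8534·2150619204, 126003·2150619204 + 8534·31753512017) = (8002075549230099, 541968943114690)
(x_4, y_4) = (126003·8002075549230099 + 218·8534·541968943114690, 126003·541968943114690 + 8534·8002075549230099) = (2016571050827526816577, 136579425476409948936)
(x_5, y_5) = (126003·2016571050827526816577 + 218·8534·136579425476409948936, 126003·136579425476409948936 + 8534·2016571050827526816577) = (508188004226839647389073363, 34418834696066196648450926)

126003 8534
31753512017 2150619204
8002075549230099 541968943114690
2016571050827526816577 136579425476409948936
508188004226839647389073363 34418834696066196648450926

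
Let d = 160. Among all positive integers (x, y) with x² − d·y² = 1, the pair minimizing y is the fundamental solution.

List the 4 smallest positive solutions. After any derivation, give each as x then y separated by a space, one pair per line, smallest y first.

721 57
1039681 82194
1499219281 118523691
2161873163521 170911080228

√160 → a₀=12, period (1,1,1,5,1,1,1,24); ℓ=8 even so k=7
step 0: (12, 1)  from 12·(1,0) + (0,1)
…
step 4: (215, 17)  from 5·(38,3) + (25,2)
…
step 6: (468, 37)  from 1·(253,20) + (215,17)
step 7: (721, 57)  from 1·(468,37) + (253,20)
(x₁, y₁) = (721, 57);  721² − 160·57² = 1 ✓
(x_2, y_2) = (721·721 + 160·57·57, 721·57 + 57·721) = (1039681, 82194)
(x_3, y_3) = (721·1039681 + 160·57·82194, 721·82194 + 57·1039681) = (1499219281, 118523691)
(x_4, y_4) = (721·1499219281 + 160·57·118523691, 721·118523691 + 57·1499219281) = (2161873163521, 170911080228)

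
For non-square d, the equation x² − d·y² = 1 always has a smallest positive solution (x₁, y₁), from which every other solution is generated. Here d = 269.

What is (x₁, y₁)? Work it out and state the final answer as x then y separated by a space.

[16; 2,2,32] for √269; ℓ=3 ⇒ convergent index 5
i=0: a=16 ⇒ p=16, q=1
i=1: a=2 ⇒ p=33, q=2
i=2: a=2 ⇒ p=82, q=5
i=3: a=32 ⇒ p=2657, q=162
i=4: a=2 ⇒ p=5396, q=329
i=5: a=2 ⇒ p=13449, q=820
fundamental: x₁=13449, y₁=820  (since 180875601 − 269·672400 = 1)

13449 820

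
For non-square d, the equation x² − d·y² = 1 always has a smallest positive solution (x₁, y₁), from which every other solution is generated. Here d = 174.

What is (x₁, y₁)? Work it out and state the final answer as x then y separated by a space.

[13; 5,4,5,26] for √174; ℓ=4 ⇒ convergent index 3
k=0  a_k=13  p_k/q_k = 13/1
k=1  a_k=5  p_k/q_k = 66/5
k=2  a_k=4  p_k/q_k = 277/21
k=3  a_k=5  p_k/q_k = 1451/110
(x₁, y₁) = (1451, 110);  1451² − 174·110² = 1 ✓

1451 110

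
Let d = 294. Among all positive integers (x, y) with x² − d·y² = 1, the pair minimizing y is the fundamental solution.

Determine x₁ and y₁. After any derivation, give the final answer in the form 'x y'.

4801 280

d=294: √d = [17; 6,1,4,1,6,34] (ℓ=6, even), read p_5/q_5
i=0: a=17 ⇒ p=17, q=1
…
i=4: a=1 ⇒ p=703, q=41
i=5: a=6 ⇒ p=4801, q=280
(x₁, y₁) = (4801, 280);  4801² − 294·280² = 1 ✓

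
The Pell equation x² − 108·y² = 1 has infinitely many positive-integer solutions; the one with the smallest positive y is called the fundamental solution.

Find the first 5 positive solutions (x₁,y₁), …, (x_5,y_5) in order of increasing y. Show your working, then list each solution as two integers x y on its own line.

d=108: √d = [10; 2,1,1,4,1,1,2,20] (ℓ=8, even), read p_7/q_7
i=0: a=10 ⇒ p=10, q=1
i=1: a=2 ⇒ p=21, q=2
…
i=3: a=1 ⇒ p=52, q=5
…
i=5: a=1 ⇒ p=291, q=28
i=6: a=1 ⇒ p=530, q=51
i=7: a=2 ⇒ p=1351, q=130
(x₁, y₁) = (1351, 130);  1351² − 108·130² = 1 ✓
(1351+130√108)^2 = 3650401 + 351260√108
(1351+130√108)^3 = 9863382151 + 949104390√108
(1351+130√108)^4 = 26650854921601 + 2564479710520√108
(1351+130√108)^5 = 72010600134783751 + 6929223228720650√108

1351 130
3650401 351260
9863382151 949104390
26650854921601 2564479710520
72010600134783751 6929223228720650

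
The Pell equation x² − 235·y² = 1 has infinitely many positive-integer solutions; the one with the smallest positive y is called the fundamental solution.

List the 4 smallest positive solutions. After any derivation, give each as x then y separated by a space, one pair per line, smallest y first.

[15; 3,30] for √235; ℓ=2 ⇒ convergent index 1
i=0: a=15 ⇒ p=15, q=1
i=1: a=3 ⇒ p=46, q=3
fundamental: x₁=46, y₁=3  (since 2116 − 235·9 = 1)
(x_2, y_2) = (46·46 + 235·3·3, 46·3 + 3·46) = (4231, 276)
(x_3, y_3) = (46·4231 + 235·3·276, 46·276 + 3·4231) = (389206, 25389)
(x_4, y_4) = (46·389206 + 235·3·25389, 46·25389 + 3·389206) = (35802721, 2335512)

46 3
4231 276
389206 25389
35802721 2335512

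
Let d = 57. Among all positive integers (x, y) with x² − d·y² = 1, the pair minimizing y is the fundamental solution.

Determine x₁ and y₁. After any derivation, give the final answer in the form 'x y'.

151 20

√57 → a₀=7, period (1,1,4,1,1,14); ℓ=6 even so k=5
i=0: a=7 ⇒ p=7, q=1
…
i=2: a=1 ⇒ p=15, q=2
i=3: a=4 ⇒ p=68, q=9
i=4: a=1 ⇒ p=83, q=11
i=5: a=1 ⇒ p=151, q=20
fundamental: x₁=151, y₁=20  (since 22801 − 57·400 = 1)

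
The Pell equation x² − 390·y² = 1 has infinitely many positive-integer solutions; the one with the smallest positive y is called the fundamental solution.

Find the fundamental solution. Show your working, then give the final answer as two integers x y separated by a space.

d=390: √d = [19; 1,2,1,38] (ℓ=4, even), read p_3/q_3
i=0: a=19 ⇒ p=19, q=1
i=1: a=1 ⇒ p=20, q=1
i=2: a=2 ⇒ p=59, q=3
i=3: a=1 ⇒ p=79, q=4
fundamental: x₁=79, y₁=4  (since 6241 − 390·16 = 1)

79 4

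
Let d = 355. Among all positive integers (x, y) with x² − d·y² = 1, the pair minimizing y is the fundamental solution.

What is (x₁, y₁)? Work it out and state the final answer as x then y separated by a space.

954809 50676

√355 = [18; 1,5,3,3,1,6,1,3,3,5,1,36, …], period ℓ=12 (even) → k=11
step 0: (18, 1)  from 18·(1,0) + (0,1)
…
step 2: (113, 6)  from 5·(19,1) + (18,1)
…
step 4: (1187, 63)  from 3·(358,19) + (113,6)
…
step 7: (12002, 637)  from 1·(10457,555) + (1545,82)
…
step 10: (803418, 42641)  from 5·(151391,8035) + (46463,2466)
step 11: (954809, 50676)  from 1·(803418,42641) + (151391,8035)
fundamental: x₁=954809, y₁=50676  (since 911660226481 − 355·2568056976 = 1)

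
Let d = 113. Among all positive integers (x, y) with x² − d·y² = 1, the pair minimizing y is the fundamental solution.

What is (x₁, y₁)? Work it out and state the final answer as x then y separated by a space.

1204353 113296

d=113: √d = [10; 1,1,1,2,2,1,1,1,20] (ℓ=9, odd), read p_17/q_17
k=0  a_k=10  p_k/q_k = 10/1
k=1  a_k=1  p_k/q_k = 11/1
k=2  a_k=1  p_k/q_k = 21/2
k=3  a_k=1  p_k/q_k = 32/3
k=4  a_k=2  p_k/q_k = 85/8
k=5  a_k=2  p_k/q_k = 202/19
…
k=7  a_k=1  p_k/q_k = 489/46
k=8  a_k=1  p_k/q_k = 776/73
k=9  a_k=20  p_k/q_k = 16009/1506
k=10  a_k=1  p_k/q_k = 16785/1579
k=11  a_k=1  p_k/q_k = 32794/3085
k=12  a_k=1  p_k/q_k = 49579/4664
…
k=14  a_k=2  p_k/q_k = 313483/29490
k=15  a_k=1  p_k/q_k = 445435/41903
k=16  a_k=1  p_k/q_k = 758918/71393
k=17  a_k=1  p_k/q_k = 1204353/113296
(x₁, y₁) = (1204353, 113296);  1204353² − 113·113296² = 1 ✓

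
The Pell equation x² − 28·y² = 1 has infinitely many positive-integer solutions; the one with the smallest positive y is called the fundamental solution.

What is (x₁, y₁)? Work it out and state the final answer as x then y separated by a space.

d=28: √d = [5; 3,2,3,10] (ℓ=4, even), read p_3/q_3
a_0=5:  p_0=5·1+0=5,  q_0=5·0+1=1
a_1=3:  p_1=3·5+1=16,  q_1=3·1+0=3
a_2=2:  p_2=2·16+5=37,  q_2=2·3+1=7
a_3=3:  p_3=3·37+16=127,  q_3=3·7+3=24
→ (127, 24).  Check: 127²=16129, 28·24²=16128, difference 1.

127 24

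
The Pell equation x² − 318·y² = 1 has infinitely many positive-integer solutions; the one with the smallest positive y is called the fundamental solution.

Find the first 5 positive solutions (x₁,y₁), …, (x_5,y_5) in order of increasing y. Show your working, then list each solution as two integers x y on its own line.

107 6
22897 1284
4899851 274770
1048545217 58799496
224383776587 12582817374

[17; 1,4,1,34] for √318; ℓ=4 ⇒ convergent index 3
step 0: (17, 1)  from 17·(1,0) + (0,1)
step 1: (18, 1)  from 1·(17,1) + (1,0)
step 2: (89, 5)  from 4·(18,1) + (17,1)
step 3: (107, 6)  from 1·(89,5) + (18,1)
→ (107, 6).  Check: 107²=11449, 318·6²=11448, difference 1.
k=2:  x_2 = 107·107+318·6·6 = 22897,  y_2 = 107·6+6·107 = 1284
k=3:  x_3 = 107·22897+318·6·1284 = 4899851,  y_3 = 107·1284+6·22897 = 274770
k=4:  x_4 = 107·4899851+318·6·274770 = 1048545217,  y_4 = 107·274770+6·4899851 = 58799496
k=5:  x_5 = 107·1048545217+318·6·58799496 = 224383776587,  y_5 = 107·58799496+6·1048545217 = 12582817374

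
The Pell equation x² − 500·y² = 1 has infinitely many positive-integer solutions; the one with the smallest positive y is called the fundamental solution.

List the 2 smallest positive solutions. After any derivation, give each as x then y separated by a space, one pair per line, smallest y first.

930249 41602
1730726404001 77400437796

√500 → a₀=22, period (2,1,3,2,1,…,1,2,44); ℓ=14 even so k=13
k=0  a_k=22  p_k/q_k = 22/1
…
k=3  a_k=3  p_k/q_k = 246/11
…
k=5  a_k=1  p_k/q_k = 805/36
k=6  a_k=1  p_k/q_k = 1364/61
…
k=12  a_k=1  p_k/q_k = 335522/15005
k=13  a_k=2  p_k/q_k = 930249/41602
→ (930249, 41602).  Check: 930249²=865363202001, 500·41602²=865363202000, difference 1.
n=2: (930249,41602)∘(930249,41602) = (930249·930249+500·41602·41602, 930249·41602+41602·930249) = (1730726404001,77400437796)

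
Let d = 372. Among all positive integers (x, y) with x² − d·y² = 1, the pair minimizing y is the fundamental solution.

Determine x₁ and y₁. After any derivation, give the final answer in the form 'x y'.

√372 = [19; 3,2,12,2,3,38, …], period ℓ=6 (even) → k=5
step 0: (19, 1)  from 19·(1,0) + (0,1)
step 1: (58, 3)  from 3·(19,1) + (1,0)
step 2: (135, 7)  from 2·(58,3) + (19,1)
step 3: (1678, 87)  from 12·(135,7) + (58,3)
step 4: (3491, 181)  from 2·(1678,87) + (135,7)
step 5: (12151, 630)  from 3·(3491,181) + (1678,87)
(x₁, y₁) = (12151, 630);  12151² − 372·630² = 1 ✓

12151 630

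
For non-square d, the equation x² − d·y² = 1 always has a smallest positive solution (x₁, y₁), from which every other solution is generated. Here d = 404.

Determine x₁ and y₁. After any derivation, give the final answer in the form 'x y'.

√404 → a₀=20, period (10,40); ℓ=2 even so k=1
i=0: a=20 ⇒ p=20, q=1
i=1: a=10 ⇒ p=201, q=10
(x₁, y₁) = (201, 10);  201² − 404·10² = 1 ✓

201 10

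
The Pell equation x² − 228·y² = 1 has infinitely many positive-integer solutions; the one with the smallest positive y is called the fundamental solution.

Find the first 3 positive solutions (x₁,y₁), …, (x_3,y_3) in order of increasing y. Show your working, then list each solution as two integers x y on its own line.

√228 → a₀=15, period (10,30); ℓ=2 even so k=1
k=0  a_k=15  p_k/q_k = 15/1
k=1  a_k=10  p_k/q_k = 151/10
→ (151, 10).  Check: 151²=22801, 228·10²=22800, difference 1.
n=2: (151,10)∘(151,10) = (151·151+228·10·10, 151·10+10·151) = (45601,3020)
n=3: (45601,3020)∘(151,10) = (151·45601+228·10·3020, 151·3020+10·45601) = (13771351,912030)

151 10
45601 3020
13771351 912030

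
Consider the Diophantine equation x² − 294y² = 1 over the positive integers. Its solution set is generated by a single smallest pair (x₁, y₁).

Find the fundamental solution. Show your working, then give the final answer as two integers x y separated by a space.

4801 280

d=294: √d = [17; 6,1,4,1,6,34] (ℓ=6, even), read p_5/q_5
a_0=17:  p_0=17·1+0=17,  q_0=17·0+1=1
a_1=6:  p_1=6·17+1=103,  q_1=6·1+0=6
…
a_4=1:  p_4=1·583+120=703,  q_4=1·34+7=41
a_5=6:  p_5=6·703+583=4801,  q_5=6·41+34=280
→ (4801, 280).  Check: 4801²=23049601, 294·280²=23049600, difference 1.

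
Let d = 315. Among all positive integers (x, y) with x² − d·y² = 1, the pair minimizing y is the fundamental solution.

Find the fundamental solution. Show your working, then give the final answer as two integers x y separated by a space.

d=315: √d = [17; 1,2,1,34] (ℓ=4, even), read p_3/q_3
i=0: a=17 ⇒ p=17, q=1
…
i=2: a=2 ⇒ p=53, q=3
i=3: a=1 ⇒ p=71, q=4
(x₁, y₁) = (71, 4);  71² − 315·4² = 1 ✓

71 4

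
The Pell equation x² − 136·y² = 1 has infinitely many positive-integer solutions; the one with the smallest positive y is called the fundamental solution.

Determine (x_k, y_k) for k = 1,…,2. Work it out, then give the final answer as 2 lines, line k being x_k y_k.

√136 → a₀=11, period (1,1,1,22); ℓ=4 even so k=3
step 0: (11, 1)  from 11·(1,0) + (0,1)
step 1: (12, 1)  from 1·(11,1) + (1,0)
step 2: (23, 2)  from 1·(12,1) + (11,1)
step 3: (35, 3)  from 1·(23,2) + (12,1)
fundamental: x₁=35, y₁=3  (since 1225 − 136·9 = 1)
(35+3√136)^2 = 2449 + 210√136

35 3
2449 210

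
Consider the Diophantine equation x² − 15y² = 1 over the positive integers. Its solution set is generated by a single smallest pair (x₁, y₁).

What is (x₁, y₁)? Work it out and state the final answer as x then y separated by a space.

√15 → a₀=3, period (1,6); ℓ=2 even so k=1
k=0  a_k=3  p_k/q_k = 3/1
k=1  a_k=1  p_k/q_k = 4/1
→ (4, 1).  Check: 4²=16, 15·1²=15, difference 1.

4 1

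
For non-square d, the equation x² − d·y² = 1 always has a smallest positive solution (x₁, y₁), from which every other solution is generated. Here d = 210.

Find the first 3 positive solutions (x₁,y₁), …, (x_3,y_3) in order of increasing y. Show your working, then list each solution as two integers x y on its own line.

[14; 2,28] for √210; ℓ=2 ⇒ convergent index 1
i=0: a=14 ⇒ p=14, q=1
i=1: a=2 ⇒ p=29, q=2
fundamental: x₁=29, y₁=2  (since 841 − 210·4 = 1)
(x_2, y_2) = (29·29 + 210·2·2, 29·2 + 2·29) = (1681, 116)
(x_3, y_3) = (29·1681 + 210·2·116, 29·116 + 2·1681) = (97469, 6726)

29 2
1681 116
97469 6726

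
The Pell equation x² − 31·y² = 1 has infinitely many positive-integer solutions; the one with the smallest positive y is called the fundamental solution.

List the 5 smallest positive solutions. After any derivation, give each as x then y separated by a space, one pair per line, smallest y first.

d=31: √d = [5; 1,1,3,5,3,1,1,10] (ℓ=8, even), read p_7/q_7
step 0: (5, 1)  from 5·(1,0) + (0,1)
step 1: (6, 1)  from 1·(5,1) + (1,0)
step 2: (11, 2)  from 1·(6,1) + (5,1)
step 3: (39, 7)  from 3·(11,2) + (6,1)
…
step 5: (657, 118)  from 3·(206,37) + (39,7)
step 6: (863, 155)  from 1·(657,118) + (206,37)
step 7: (1520, 273)  from 1·(863,155) + (657,118)
→ (1520, 273).  Check: 1520²=2310400, 31·273²=2310399, difference 1.
k=2:  x_2 = 1520·1520+31·273·273 = 4620799,  y_2 = 1520·273+273·1520 = 829920
k=3:  x_3 = 1520·4620799+31·273·829920 = 14047227440,  y_3 = 1520·829920+273·4620799 = 2522956527
k=4:  x_4 = 1520·14047227440+31·273·2522956527 = 42703566796801,  y_4 = 1520·2522956527+273·14047227440 = 7669787012160
k=5:  x_5 = 1520·42703566796801+31·273·7669787012160 = 129818829015047600,  y_5 = 1520·7669787012160+273·42703566796801 = 23316149994009873

1520 273
4620799 829920
14047227440 2522956527
42703566796801 7669787012160
129818829015047600 23316149994009873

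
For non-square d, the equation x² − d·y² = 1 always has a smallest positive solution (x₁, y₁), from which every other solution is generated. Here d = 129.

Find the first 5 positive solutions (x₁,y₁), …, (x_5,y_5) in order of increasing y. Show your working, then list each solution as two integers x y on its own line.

16855 1484
568182049 50025640
19153416854935 1686364322916
645661681611676801 56847341275472720
21765255267976208106775 1916323872709821068284

[11; 2,1,3,1,6,1,3,1,2,22] for √129; ℓ=10 ⇒ convergent index 9
step 0: (11, 1)  from 11·(1,0) + (0,1)
…
step 2: (34, 3)  from 1·(23,2) + (11,1)
…
step 5: (1079, 95)  from 6·(159,14) + (125,11)
…
step 7: (4793, 422)  from 3·(1238,109) + (1079,95)
step 8: (6031, 531)  from 1·(4793,422) + (1238,109)
step 9: (16855, 1484)  from 2·(6031,531) + (4793,422)
→ (16855, 1484).  Check: 16855²=284091025, 129·1484²=284091024, difference 1.
(16855+1484√129)^2 = 568182049 + 50025640√129
(16855+1484√129)^3 = 19153416854935 + 1686364322916√129
(16855+1484√129)^4 = 645661681611676801 + 56847341275472720√129
(16855+1484√129)^5 = 21765255267976208106775 + 1916323872709821068284√129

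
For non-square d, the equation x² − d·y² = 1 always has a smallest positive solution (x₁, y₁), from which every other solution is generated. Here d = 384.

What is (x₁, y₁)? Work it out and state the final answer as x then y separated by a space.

4801 245

[19; 1,1,2,9,2,1,1,38] for √384; ℓ=8 ⇒ convergent index 7
i=0: a=19 ⇒ p=19, q=1
…
i=3: a=2 ⇒ p=98, q=5
…
i=6: a=1 ⇒ p=2861, q=146
i=7: a=1 ⇒ p=4801, q=245
fundamental: x₁=4801, y₁=245  (since 23049601 − 384·60025 = 1)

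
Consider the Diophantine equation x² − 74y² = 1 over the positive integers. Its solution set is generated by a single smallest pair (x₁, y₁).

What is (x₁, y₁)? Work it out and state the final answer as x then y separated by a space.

3699 430

d=74: √d = [8; 1,1,1,1,16] (ℓ=5, odd), read p_9/q_9
i=0: a=8 ⇒ p=8, q=1
i=1: a=1 ⇒ p=9, q=1
…
i=3: a=1 ⇒ p=26, q=3
i=4: a=1 ⇒ p=43, q=5
i=5: a=16 ⇒ p=714, q=83
i=6: a=1 ⇒ p=757, q=88
i=7: a=1 ⇒ p=1471, q=171
i=8: a=1 ⇒ p=2228, q=259
i=9: a=1 ⇒ p=3699, q=430
(x₁, y₁) = (3699, 430);  3699² − 74·430² = 1 ✓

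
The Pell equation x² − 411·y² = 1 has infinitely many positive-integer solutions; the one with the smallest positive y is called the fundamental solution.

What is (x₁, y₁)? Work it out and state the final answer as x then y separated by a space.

49730 2453

√411 = [20; 3,1,1,1,19,1,1,1,3,40, …], period ℓ=10 (even) → k=9
i=0: a=20 ⇒ p=20, q=1
i=1: a=3 ⇒ p=61, q=3
i=2: a=1 ⇒ p=81, q=4
i=3: a=1 ⇒ p=142, q=7
…
i=5: a=19 ⇒ p=4379, q=216
i=6: a=1 ⇒ p=4602, q=227
i=7: a=1 ⇒ p=8981, q=443
i=8: a=1 ⇒ p=13583, q=670
i=9: a=3 ⇒ p=49730, q=2453
→ (49730, 2453).  Check: 49730²=2473072900, 411·2453²=2473072899, difference 1.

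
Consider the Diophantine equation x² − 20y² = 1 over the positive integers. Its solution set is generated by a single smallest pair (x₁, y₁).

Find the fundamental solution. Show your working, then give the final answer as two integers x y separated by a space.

9 2

[4; 2,8] for √20; ℓ=2 ⇒ convergent index 1
step 0: (4, 1)  from 4·(1,0) + (0,1)
step 1: (9, 2)  from 2·(4,1) + (1,0)
fundamental: x₁=9, y₁=2  (since 81 − 20·4 = 1)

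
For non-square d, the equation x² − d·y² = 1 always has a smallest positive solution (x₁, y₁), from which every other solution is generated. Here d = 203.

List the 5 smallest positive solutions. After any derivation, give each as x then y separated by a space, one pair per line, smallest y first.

[14; 4,28] for √203; ℓ=2 ⇒ convergent index 1
a_0=14:  p_0=14·1+0=14,  q_0=14·0+1=1
a_1=4:  p_1=4·14+1=57,  q_1=4·1+0=4
fundamental: x₁=57, y₁=4  (since 3249 − 203·16 = 1)
n=2: (57,4)∘(57,4) = (57·57+203·4·4, 57·4+4·57) = (6497,456)
n=3: (6497,456)∘(57,4) = (57·6497+203·4·456, 57·456+4·6497) = (740601,51980)
n=4: (740601,51980)∘(57,4) = (57·740601+203·4·51980, 57·51980+4·740601) = (84422017,5925264)
n=5: (84422017,5925264)∘(57,4) = (57·84422017+203·4·5925264, 57·5925264+4·84422017) = (9623369337,675428116)

57 4
6497 456
740601 51980
84422017 5925264
9623369337 675428116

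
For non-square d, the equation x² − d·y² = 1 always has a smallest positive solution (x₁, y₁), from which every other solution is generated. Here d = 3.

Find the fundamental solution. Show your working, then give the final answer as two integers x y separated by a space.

[1; 1,2] for √3; ℓ=2 ⇒ convergent index 1
step 0: (1, 1)  from 1·(1,0) + (0,1)
step 1: (2, 1)  from 1·(1,1) + (1,0)
→ (2, 1).  Check: 2²=4, 3·1²=3, difference 1.

2 1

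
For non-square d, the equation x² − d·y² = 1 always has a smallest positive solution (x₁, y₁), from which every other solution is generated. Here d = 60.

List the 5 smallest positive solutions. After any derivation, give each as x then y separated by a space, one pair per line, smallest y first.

31 4
1921 248
119071 15372
7380481 952816
457470751 59059220

d=60: √d = [7; 1,2,1,14] (ℓ=4, even), read p_3/q_3
k=0  a_k=7  p_k/q_k = 7/1
…
k=2  a_k=2  p_k/q_k = 23/3
k=3  a_k=1  p_k/q_k = 31/4
fundamental: x₁=31, y₁=4  (since 961 − 60·16 = 1)
n=2: (31,4)∘(31,4) = (31·31+60·4·4, 31·4+4·31) = (1921,248)
n=3: (1921,248)∘(31,4) = (31·1921+60·4·248, 31·248+4·1921) = (119071,15372)
n=4: (119071,15372)∘(31,4) = (31·119071+60·4·15372, 31·15372+4·119071) = (7380481,952816)
n=5: (7380481,952816)∘(31,4) = (31·7380481+60·4·952816, 31·952816+4·7380481) = (457470751,59059220)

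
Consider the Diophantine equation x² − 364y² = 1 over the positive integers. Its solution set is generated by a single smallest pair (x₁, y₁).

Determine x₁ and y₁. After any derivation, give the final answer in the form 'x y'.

√364 → a₀=19, period (12,1,2,3,1,8,1,3,2,1,12,38); ℓ=12 even so k=11
i=0: a=19 ⇒ p=19, q=1
…
i=2: a=1 ⇒ p=248, q=13
i=3: a=2 ⇒ p=725, q=38
i=4: a=3 ⇒ p=2423, q=127
…
i=7: a=1 ⇒ p=30755, q=1612
i=8: a=3 ⇒ p=119872, q=6283
i=9: a=2 ⇒ p=270499, q=14178
i=10: a=1 ⇒ p=390371, q=20461
i=11: a=12 ⇒ p=4954951, q=259710
fundamental: x₁=4954951, y₁=259710  (since 24551539412401 − 364·67449284100 = 1)

4954951 259710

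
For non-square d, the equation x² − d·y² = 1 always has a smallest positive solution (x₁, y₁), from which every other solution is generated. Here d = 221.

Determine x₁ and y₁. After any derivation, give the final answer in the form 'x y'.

1665 112

√221 → a₀=14, period (1,6,2,6,1,28); ℓ=6 even so k=5
i=0: a=14 ⇒ p=14, q=1
i=1: a=1 ⇒ p=15, q=1
…
i=4: a=6 ⇒ p=1442, q=97
i=5: a=1 ⇒ p=1665, q=112
fundamental: x₁=1665, y₁=112  (since 2772225 − 221·12544 = 1)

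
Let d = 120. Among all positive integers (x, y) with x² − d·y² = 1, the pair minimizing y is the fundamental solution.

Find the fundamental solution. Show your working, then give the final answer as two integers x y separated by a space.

11 1

d=120: √d = [10; 1,20] (ℓ=2, even), read p_1/q_1
k=0  a_k=10  p_k/q_k = 10/1
k=1  a_k=1  p_k/q_k = 11/1
(x₁, y₁) = (11, 1);  11² − 120·1² = 1 ✓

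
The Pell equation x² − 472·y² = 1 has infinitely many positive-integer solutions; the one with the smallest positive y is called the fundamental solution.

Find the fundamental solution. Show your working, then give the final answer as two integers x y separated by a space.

306917 14127

[21; 1,2,1,1,1,…,2,1,42] for √472; ℓ=14 ⇒ convergent index 13
step 0: (21, 1)  from 21·(1,0) + (0,1)
…
step 4: (152, 7)  from 1·(87,4) + (65,3)
step 5: (239, 11)  from 1·(152,7) + (87,4)
…
step 8: (24224, 1115)  from 4·(5779,266) + (1108,51)
…
step 12: (222687, 10250)  from 2·(84230,3877) + (54227,2496)
step 13: (306917, 14127)  from 1·(222687,10250) + (84230,3877)
(x₁, y₁) = (306917, 14127);  306917² − 472·14127² = 1 ✓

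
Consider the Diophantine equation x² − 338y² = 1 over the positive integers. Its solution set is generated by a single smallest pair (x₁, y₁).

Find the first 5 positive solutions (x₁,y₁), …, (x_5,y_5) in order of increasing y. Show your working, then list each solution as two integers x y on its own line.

√338 = [18; 2,1,1,2,36, …], period ℓ=5 (odd) → k=9
a_0=18:  p_0=18·1+0=18,  q_0=18·0+1=1
…
a_8=1:  p_8=1·26327+17631=43958,  q_8=1·1432+959=2391
a_9=2:  p_9=2·43958+26327=114243,  q_9=2·2391+1432=6214
→ (114243, 6214).  Check: 114243²=13051463049, 338·6214²=13051463048, difference 1.
n=2: (114243,6214)∘(114243,6214) = (114243·114243+338·6214·6214, 114243·6214+6214·114243) = (26102926097,1419812004)
n=3: (26102926097,1419812004)∘(114243,6214) = (114243·26102926097+338·6214·1419812004, 114243·1419812004+6214·26102926097) = (5964153172084899,324407165539730)
n=4: (5964153172084899,324407165539730)∘(114243,6214) = (114243·5964153172084899+338·6214·324407165539730, 114243·324407165539730+6214·5964153172084899) = (1362725501650887306817,74122495624090936776)
n=5: (1362725501650887306817,74122495624090936776)∘(114243,6214) = (114243·1362725501650887306817+338·6214·74122495624090936776, 114243·74122495624090936776+6214·1362725501650887306817) = (311363698964240484013304163,16935952534841634614661406)

114243 6214
26102926097 1419812004
5964153172084899 324407165539730
1362725501650887306817 74122495624090936776
311363698964240484013304163 16935952534841634614661406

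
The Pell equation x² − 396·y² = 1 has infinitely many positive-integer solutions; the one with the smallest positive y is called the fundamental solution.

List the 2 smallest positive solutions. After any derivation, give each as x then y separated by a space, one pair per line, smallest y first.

199 10
79201 3980

d=396: √d = [19; 1,8,1,38] (ℓ=4, even), read p_3/q_3
a_0=19:  p_0=19·1+0=19,  q_0=19·0+1=1
…
a_2=8:  p_2=8·20+19=179,  q_2=8·1+1=9
a_3=1:  p_3=1·179+20=199,  q_3=1·9+1=10
fundamental: x₁=199, y₁=10  (since 39601 − 396·100 = 1)
(x_2, y_2) = (199·199 + 396·10·10, 199·10 + 10·199) = (79201, 3980)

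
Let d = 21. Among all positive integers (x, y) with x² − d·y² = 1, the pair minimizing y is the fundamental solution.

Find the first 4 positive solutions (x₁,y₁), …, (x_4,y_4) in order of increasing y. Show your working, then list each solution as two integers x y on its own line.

d=21: √d = [4; 1,1,2,1,1,8] (ℓ=6, even), read p_5/q_5
a_0=4:  p_0=4·1+0=4,  q_0=4·0+1=1
…
a_4=1:  p_4=1·23+9=32,  q_4=1·5+2=7
a_5=1:  p_5=1·32+23=55,  q_5=1·7+5=12
→ (55, 12).  Check: 55²=3025, 21·12²=3024, difference 1.
(x_2, y_2) = (55·55 + 21·12·12, 55·12 + 12·55) = (6049, 1320)
(x_3, y_3) = (55·6049 + 21·12·1320, 55·1320 + 12·6049) = (665335, 145188)
(x_4, y_4) = (55·665335 + 21·12·145188, 55·145188 + 12·665335) = (73180801, 15969360)

55 12
6049 1320
665335 145188
73180801 15969360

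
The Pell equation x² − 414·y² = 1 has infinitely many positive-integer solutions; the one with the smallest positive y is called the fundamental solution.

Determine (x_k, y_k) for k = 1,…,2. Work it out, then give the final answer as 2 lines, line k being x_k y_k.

24335 1196
1184384449 58209320

√414 → a₀=20, period (2,1,7,2,7,1,2,40); ℓ=8 even so k=7
k=0  a_k=20  p_k/q_k = 20/1
k=1  a_k=2  p_k/q_k = 41/2
…
k=4  a_k=2  p_k/q_k = 997/49
k=5  a_k=7  p_k/q_k = 7447/366
k=6  a_k=1  p_k/q_k = 8444/415
k=7  a_k=2  p_k/q_k = 24335/1196
→ (24335, 1196).  Check: 24335²=592192225, 414·1196²=592192224, difference 1.
n=2: (24335,1196)∘(24335,1196) = (24335·24335+414·1196·1196, 24335·1196+1196·24335) = (1184384449,58209320)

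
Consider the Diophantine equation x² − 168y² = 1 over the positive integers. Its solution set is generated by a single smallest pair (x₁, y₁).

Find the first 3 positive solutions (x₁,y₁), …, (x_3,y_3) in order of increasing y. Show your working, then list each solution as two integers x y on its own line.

13 1
337 26
8749 675

[12; 1,24] for √168; ℓ=2 ⇒ convergent index 1
i=0: a=12 ⇒ p=12, q=1
i=1: a=1 ⇒ p=13, q=1
→ (13, 1).  Check: 13²=169, 168·1²=168, difference 1.
n=2: (13,1)∘(13,1) = (13·13+168·1·1, 13·1+1·13) = (337,26)
n=3: (337,26)∘(13,1) = (13·337+168·1·26, 13·26+1·337) = (8749,675)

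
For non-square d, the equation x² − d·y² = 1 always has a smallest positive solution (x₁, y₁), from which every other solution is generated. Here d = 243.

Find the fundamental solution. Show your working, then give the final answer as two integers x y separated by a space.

70226 4505

d=243: √d = [15; 1,1,2,3,15,3,2,1,1,30] (ℓ=10, even), read p_9/q_9
k=0  a_k=15  p_k/q_k = 15/1
…
k=6  a_k=3  p_k/q_k = 12424/797
…
k=8  a_k=1  p_k/q_k = 41325/2651
k=9  a_k=1  p_k/q_k = 70226/4505
(x₁, y₁) = (70226, 4505);  70226² − 243·4505² = 1 ✓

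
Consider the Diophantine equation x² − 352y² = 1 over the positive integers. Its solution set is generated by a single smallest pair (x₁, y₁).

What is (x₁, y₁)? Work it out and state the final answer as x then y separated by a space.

√352 → a₀=18, period (1,3,5,9,5,3,1,36); ℓ=8 even so k=7
a_0=18:  p_0=18·1+0=18,  q_0=18·0+1=1
a_1=1:  p_1=1·18+1=19,  q_1=1·1+0=1
a_2=3:  p_2=3·19+18=75,  q_2=3·1+1=4
…
a_4=9:  p_4=9·394+75=3621,  q_4=9·21+4=193
a_5=5:  p_5=5·3621+394=18499,  q_5=5·193+21=986
a_6=3:  p_6=3·18499+3621=59118,  q_6=3·986+193=3151
a_7=1:  p_7=1·59118+18499=77617,  q_7=1·3151+986=4137
→ (77617, 4137).  Check: 77617²=6024398689, 352·4137²=6024398688, difference 1.

77617 4137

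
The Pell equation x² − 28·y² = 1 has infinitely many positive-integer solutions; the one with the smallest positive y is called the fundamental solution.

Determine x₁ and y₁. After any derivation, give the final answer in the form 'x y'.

127 24

d=28: √d = [5; 3,2,3,10] (ℓ=4, even), read p_3/q_3
a_0=5:  p_0=5·1+0=5,  q_0=5·0+1=1
a_1=3:  p_1=3·5+1=16,  q_1=3·1+0=3
a_2=2:  p_2=2·16+5=37,  q_2=2·3+1=7
a_3=3:  p_3=3·37+16=127,  q_3=3·7+3=24
(x₁, y₁) = (127, 24);  127² − 28·24² = 1 ✓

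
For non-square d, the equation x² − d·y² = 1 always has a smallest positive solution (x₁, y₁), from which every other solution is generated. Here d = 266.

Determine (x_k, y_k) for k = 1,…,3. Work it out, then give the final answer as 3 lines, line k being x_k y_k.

685 42
938449 57540
1285674445 78829758

[16; 3,4,3,32] for √266; ℓ=4 ⇒ convergent index 3
a_0=16:  p_0=16·1+0=16,  q_0=16·0+1=1
a_1=3:  p_1=3·16+1=49,  q_1=3·1+0=3
a_2=4:  p_2=4·49+16=212,  q_2=4·3+1=13
a_3=3:  p_3=3·212+49=685,  q_3=3·13+3=42
(x₁, y₁) = (685, 42);  685² − 266·42² = 1 ✓
(x_2, y_2) = (685·685 + 266·42·42, 685·42 + 42·685) = (938449, 57540)
(x_3, y_3) = (685·938449 + 266·42·57540, 685·57540 + 42·938449) = (1285674445, 78829758)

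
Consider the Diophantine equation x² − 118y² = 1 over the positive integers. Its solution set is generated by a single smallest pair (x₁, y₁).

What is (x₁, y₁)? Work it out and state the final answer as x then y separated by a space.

√118 → a₀=10, period (1,6,3,2,10,2,3,6,1,20); ℓ=10 even so k=9
i=0: a=10 ⇒ p=10, q=1
i=1: a=1 ⇒ p=11, q=1
i=2: a=6 ⇒ p=76, q=7
i=3: a=3 ⇒ p=239, q=22
i=4: a=2 ⇒ p=554, q=51
i=5: a=10 ⇒ p=5779, q=532
i=6: a=2 ⇒ p=12112, q=1115
i=7: a=3 ⇒ p=42115, q=3877
i=8: a=6 ⇒ p=264802, q=24377
i=9: a=1 ⇒ p=306917, q=28254
fundamental: x₁=306917, y₁=28254  (since 94198044889 − 118·798288516 = 1)

306917 28254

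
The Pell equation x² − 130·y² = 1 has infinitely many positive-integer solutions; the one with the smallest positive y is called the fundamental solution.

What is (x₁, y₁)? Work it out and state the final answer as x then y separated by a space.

6499 570

d=130: √d = [11; 2,2,22] (ℓ=3, odd), read p_5/q_5
step 0: (11, 1)  from 11·(1,0) + (0,1)
step 1: (23, 2)  from 2·(11,1) + (1,0)
step 2: (57, 5)  from 2·(23,2) + (11,1)
step 3: (1277, 112)  from 22·(57,5) + (23,2)
step 4: (2611, 229)  from 2·(1277,112) + (57,5)
step 5: (6499, 570)  from 2·(2611,229) + (1277,112)
(x₁, y₁) = (6499, 570);  6499² − 130·570² = 1 ✓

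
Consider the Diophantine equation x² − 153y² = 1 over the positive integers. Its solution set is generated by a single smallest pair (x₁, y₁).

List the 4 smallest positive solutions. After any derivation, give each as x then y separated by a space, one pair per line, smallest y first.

√153 = [12; 2,1,2,2,2,1,2,24, …], period ℓ=8 (even) → k=7
k=0  a_k=12  p_k/q_k = 12/1
k=1  a_k=2  p_k/q_k = 25/2
k=2  a_k=1  p_k/q_k = 37/3
k=3  a_k=2  p_k/q_k = 99/8
k=4  a_k=2  p_k/q_k = 235/19
k=5  a_k=2  p_k/q_k = 569/46
k=6  a_k=1  p_k/q_k = 804/65
k=7  a_k=2  p_k/q_k = 2177/176
(x₁, y₁) = (2177, 176);  2177² − 153·176² = 1 ✓
(2177+176√153)^2 = 9478657 + 766304√153
(2177+176√153)^3 = 41270070401 + 3336487440√153
(2177+176√153)^4 = 179689877047297 + 14527065547456√153

2177 176
9478657 766304
41270070401 3336487440
179689877047297 14527065547456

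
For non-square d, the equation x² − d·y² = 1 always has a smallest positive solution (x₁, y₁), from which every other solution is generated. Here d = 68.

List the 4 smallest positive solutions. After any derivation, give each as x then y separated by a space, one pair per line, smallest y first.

33 4
2177 264
143649 17420
9478657 1149456

√68 → a₀=8, period (4,16); ℓ=2 even so k=1
step 0: (8, 1)  from 8·(1,0) + (0,1)
step 1: (33, 4)  from 4·(8,1) + (1,0)
→ (33, 4).  Check: 33²=1089, 68·4²=1088, difference 1.
(x_2, y_2) = (33·33 + 68·4·4, 33·4 + 4·33) = (2177, 264)
(x_3, y_3) = (33·2177 + 68·4·264, 33·264 + 4·2177) = (143649, 17420)
(x_4, y_4) = (33·143649 + 68·4·17420, 33·17420 + 4·143649) = (9478657, 1149456)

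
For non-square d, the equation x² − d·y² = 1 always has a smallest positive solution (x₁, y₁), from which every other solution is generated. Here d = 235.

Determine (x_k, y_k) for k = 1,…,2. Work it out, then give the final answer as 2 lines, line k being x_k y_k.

d=235: √d = [15; 3,30] (ℓ=2, even), read p_1/q_1
step 0: (15, 1)  from 15·(1,0) + (0,1)
step 1: (46, 3)  from 3·(15,1) + (1,0)
→ (46, 3).  Check: 46²=2116, 235·3²=2115, difference 1.
n=2: (46,3)∘(46,3) = (46·46+235·3·3, 46·3+3·46) = (4231,276)

46 3
4231 276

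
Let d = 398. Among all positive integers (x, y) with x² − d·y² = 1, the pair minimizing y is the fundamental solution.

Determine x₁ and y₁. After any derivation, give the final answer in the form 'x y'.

√398 = [19; 1,18,1,38, …], period ℓ=4 (even) → k=3
i=0: a=19 ⇒ p=19, q=1
i=1: a=1 ⇒ p=20, q=1
i=2: a=18 ⇒ p=379, q=19
i=3: a=1 ⇒ p=399, q=20
→ (399, 20).  Check: 399²=159201, 398·20²=159200, difference 1.

399 20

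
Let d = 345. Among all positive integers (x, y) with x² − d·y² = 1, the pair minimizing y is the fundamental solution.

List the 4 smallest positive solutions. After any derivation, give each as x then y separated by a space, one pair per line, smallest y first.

[18; 1,1,2,1,6,1,2,1,1,36] for √345; ℓ=10 ⇒ convergent index 9
k=0  a_k=18  p_k/q_k = 18/1
k=1  a_k=1  p_k/q_k = 19/1
k=2  a_k=1  p_k/q_k = 37/2
…
k=5  a_k=6  p_k/q_k = 873/47
…
k=7  a_k=2  p_k/q_k = 2879/155
k=8  a_k=1  p_k/q_k = 3882/209
k=9  a_k=1  p_k/q_k = 6761/364
→ (6761, 364).  Check: 6761²=45711121, 345·364²=45711120, difference 1.
(6761+364√345)^2 = 91422241 + 4922008√345
(6761+364√345)^3 = 1236211536041 + 66555391812√345
(6761+364√345)^4 = 16716052298924161 + 899962003159856√345

6761 364
91422241 4922008
1236211536041 66555391812
16716052298924161 899962003159856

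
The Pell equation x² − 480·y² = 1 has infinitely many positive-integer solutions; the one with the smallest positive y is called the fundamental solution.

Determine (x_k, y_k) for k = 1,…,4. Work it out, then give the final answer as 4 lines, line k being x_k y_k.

241 11
116161 5302
55989361 2555553
26986755841 1231771244

√480 → a₀=21, period (1,9,1,42); ℓ=4 even so k=3
k=0  a_k=21  p_k/q_k = 21/1
…
k=2  a_k=9  p_k/q_k = 219/10
k=3  a_k=1  p_k/q_k = 241/11
fundamental: x₁=241, y₁=11  (since 58081 − 480·121 = 1)
n=2: (241,11)∘(241,11) = (241·241+480·11·11, 241·11+11·241) = (116161,5302)
n=3: (116161,5302)∘(241,11) = (241·116161+480·11·5302, 241·5302+11·116161) = (55989361,2555553)
n=4: (55989361,2555553)∘(241,11) = (241·55989361+480·11·2555553, 241·2555553+11·55989361) = (26986755841,1231771244)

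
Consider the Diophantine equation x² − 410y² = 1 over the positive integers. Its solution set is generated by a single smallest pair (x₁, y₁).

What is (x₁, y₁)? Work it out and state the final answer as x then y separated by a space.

81 4

d=410: √d = [20; 4,40] (ℓ=2, even), read p_1/q_1
i=0: a=20 ⇒ p=20, q=1
i=1: a=4 ⇒ p=81, q=4
fundamental: x₁=81, y₁=4  (since 6561 − 410·16 = 1)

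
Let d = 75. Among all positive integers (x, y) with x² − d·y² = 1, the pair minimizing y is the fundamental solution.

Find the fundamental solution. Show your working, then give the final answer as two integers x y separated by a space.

26 3

d=75: √d = [8; 1,1,1,16] (ℓ=4, even), read p_3/q_3
step 0: (8, 1)  from 8·(1,0) + (0,1)
…
step 2: (17, 2)  from 1·(9,1) + (8,1)
step 3: (26, 3)  from 1·(17,2) + (9,1)
fundamental: x₁=26, y₁=3  (since 676 − 75·9 = 1)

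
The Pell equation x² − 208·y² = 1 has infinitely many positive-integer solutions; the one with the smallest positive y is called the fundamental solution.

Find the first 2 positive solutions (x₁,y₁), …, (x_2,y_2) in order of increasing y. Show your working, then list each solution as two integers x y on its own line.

d=208: √d = [14; 2,2,1,2,2,28] (ℓ=6, even), read p_5/q_5
i=0: a=14 ⇒ p=14, q=1
…
i=4: a=2 ⇒ p=274, q=19
i=5: a=2 ⇒ p=649, q=45
fundamental: x₁=649, y₁=45  (since 421201 − 208·2025 = 1)
n=2: (649,45)∘(649,45) = (649·649+208·45·45, 649·45+45·649) = (842401,58410)

649 45
842401 58410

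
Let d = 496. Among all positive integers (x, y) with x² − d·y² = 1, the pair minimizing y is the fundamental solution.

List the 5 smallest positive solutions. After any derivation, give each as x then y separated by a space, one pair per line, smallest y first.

4620799 207480
42703566796801 1917446753040
394649197502177907199 17720272078000750440
3647189234337689639247667201 163763630995505661818050080
33705856733676329245494460531519999 1513437644680785412974289982477400

√496 → a₀=22, period (3,1,2,4,1,…,1,3,44); ℓ=16 even so k=15
a_0=22:  p_0=22·1+0=22,  q_0=22·0+1=1
a_1=3:  p_1=3·22+1=67,  q_1=3·1+0=3
a_2=1:  p_2=1·67+22=89,  q_2=1·3+1=4
a_3=2:  p_3=2·89+67=245,  q_3=2·4+3=11
…
a_6=1:  p_6=1·1314+1069=2383,  q_6=1·59+48=107
a_7=2:  p_7=2·2383+1314=6080,  q_7=2·107+59=273
a_8=2:  p_8=2·6080+2383=14543,  q_8=2·273+107=653
a_9=2:  p_9=2·14543+6080=35166,  q_9=2·653+273=1579
a_10=1:  p_10=1·35166+14543=49709,  q_10=1·1579+653=2232
a_11=1:  p_11=1·49709+35166=84875,  q_11=1·2232+1579=3811
a_12=4:  p_12=4·84875+49709=389209,  q_12=4·3811+2232=17476
a_13=2:  p_13=2·389209+84875=863293,  q_13=2·17476+3811=38763
a_14=1:  p_14=1·863293+389209=1252502,  q_14=1·38763+17476=56239
a_15=3:  p_15=3·1252502+863293=4620799,  q_15=3·56239+38763=207480
(x₁, y₁) = (4620799, 207480);  4620799² − 496·207480² = 1 ✓
(4620799+207480√496)^2 = 42703566796801 + 1917446753040√496
(4620799+207480√496)^3 = 394649197502177907199 + 17720272078000750440√496
(4620799+207480√496)^4 = 3647189234337689639247667201 + 163763630995505661818050080√496
(4620799+207480√496)^5 = 33705856733676329245494460531519999 + 1513437644680785412974289982477400√496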